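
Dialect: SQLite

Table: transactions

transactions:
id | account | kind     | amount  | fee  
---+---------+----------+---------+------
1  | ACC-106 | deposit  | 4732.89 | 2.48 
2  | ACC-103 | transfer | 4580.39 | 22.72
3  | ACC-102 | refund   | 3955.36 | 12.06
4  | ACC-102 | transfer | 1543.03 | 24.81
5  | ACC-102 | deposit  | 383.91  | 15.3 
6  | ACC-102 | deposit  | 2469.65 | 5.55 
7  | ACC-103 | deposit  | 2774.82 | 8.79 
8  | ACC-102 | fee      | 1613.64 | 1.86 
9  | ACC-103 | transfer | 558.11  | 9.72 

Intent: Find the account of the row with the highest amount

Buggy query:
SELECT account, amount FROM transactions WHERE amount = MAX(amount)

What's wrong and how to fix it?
Bug: WHERE is evaluated per row; an aggregate over the whole table isn't defined there

Fix: Use a subquery: WHERE amount = (SELECT MAX(amount) FROM transactions)

Corrected query:
SELECT account, amount FROM transactions WHERE amount = (SELECT MAX(amount) FROM transactions)

Result:
account | amount 
--------+--------
ACC-106 | 4732.89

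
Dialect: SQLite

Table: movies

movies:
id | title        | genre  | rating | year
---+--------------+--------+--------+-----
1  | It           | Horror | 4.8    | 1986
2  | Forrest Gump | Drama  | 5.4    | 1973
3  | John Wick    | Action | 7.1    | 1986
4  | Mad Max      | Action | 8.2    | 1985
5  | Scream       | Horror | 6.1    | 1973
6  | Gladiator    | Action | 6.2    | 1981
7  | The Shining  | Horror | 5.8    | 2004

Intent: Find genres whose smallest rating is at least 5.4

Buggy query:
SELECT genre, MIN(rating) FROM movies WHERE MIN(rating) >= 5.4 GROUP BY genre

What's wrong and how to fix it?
Bug: MIN() in WHERE is a misuse of aggregate

Fix: Replace WHERE with HAVING after the GROUP BY

Corrected query:
SELECT genre, MIN(rating) FROM movies GROUP BY genre HAVING MIN(rating) >= 5.4

Result:
genre  | MIN(rating)
-------+------------
Action | 6.2        
Drama  | 5.4        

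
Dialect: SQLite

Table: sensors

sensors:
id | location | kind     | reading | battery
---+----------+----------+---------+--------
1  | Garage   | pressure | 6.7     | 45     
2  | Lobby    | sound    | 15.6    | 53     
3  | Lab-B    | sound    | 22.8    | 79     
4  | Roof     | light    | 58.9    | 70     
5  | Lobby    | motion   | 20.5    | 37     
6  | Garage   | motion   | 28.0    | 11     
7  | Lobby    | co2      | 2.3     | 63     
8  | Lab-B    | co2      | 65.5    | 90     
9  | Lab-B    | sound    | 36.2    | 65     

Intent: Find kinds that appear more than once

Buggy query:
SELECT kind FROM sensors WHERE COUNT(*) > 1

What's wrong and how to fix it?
Bug: COUNT(*) is an aggregate and cannot be used in WHERE

Fix: GROUP BY kind, then filter groups with HAVING COUNT(*) > 1

Corrected query:
SELECT kind FROM sensors GROUP BY kind HAVING COUNT(*) > 1

Result:
kind  
------
co2   
motion
sound 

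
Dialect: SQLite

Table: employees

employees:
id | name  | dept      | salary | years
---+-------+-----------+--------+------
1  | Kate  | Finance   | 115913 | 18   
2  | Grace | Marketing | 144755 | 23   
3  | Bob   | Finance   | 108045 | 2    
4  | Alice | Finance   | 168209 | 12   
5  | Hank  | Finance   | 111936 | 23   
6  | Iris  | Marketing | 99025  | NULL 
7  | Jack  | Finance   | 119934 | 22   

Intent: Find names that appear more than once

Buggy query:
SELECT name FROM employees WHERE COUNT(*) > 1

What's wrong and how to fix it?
Bug: COUNT(*) is an aggregate and cannot be used in WHERE

Fix: Group first, then use HAVING for the count condition

Corrected query:
SELECT name FROM employees GROUP BY name HAVING COUNT(*) > 1

Result:
(no rows)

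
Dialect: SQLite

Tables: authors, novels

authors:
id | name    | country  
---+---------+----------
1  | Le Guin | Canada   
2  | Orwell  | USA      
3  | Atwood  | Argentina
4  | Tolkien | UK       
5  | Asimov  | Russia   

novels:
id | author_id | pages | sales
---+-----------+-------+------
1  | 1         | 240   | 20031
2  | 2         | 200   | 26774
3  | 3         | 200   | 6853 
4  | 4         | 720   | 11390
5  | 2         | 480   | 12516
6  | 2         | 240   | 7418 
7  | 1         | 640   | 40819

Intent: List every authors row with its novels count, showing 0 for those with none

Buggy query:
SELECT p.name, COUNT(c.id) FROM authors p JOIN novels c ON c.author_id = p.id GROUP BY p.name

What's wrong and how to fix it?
Bug: INNER JOIN drops authors rows that have no matching novels rows

Fix: Switch to LEFT JOIN to retain unmatched parent rows

Corrected query:
SELECT p.name, COUNT(c.id) FROM authors p LEFT JOIN novels c ON c.author_id = p.id GROUP BY p.name

Result:
name    | COUNT(c.id)
--------+------------
Asimov  | 0          
Atwood  | 1          
Le Guin | 2          
Orwell  | 3          
Tolkien | 1          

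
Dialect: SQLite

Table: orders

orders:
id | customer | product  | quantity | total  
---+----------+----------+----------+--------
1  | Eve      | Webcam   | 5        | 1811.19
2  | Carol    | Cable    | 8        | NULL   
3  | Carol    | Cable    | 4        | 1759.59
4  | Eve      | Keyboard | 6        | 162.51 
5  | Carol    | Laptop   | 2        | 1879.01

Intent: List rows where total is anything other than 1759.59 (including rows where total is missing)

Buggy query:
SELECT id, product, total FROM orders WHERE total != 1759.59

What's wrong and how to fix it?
Bug: Inequality against NULL is unknown, not true; rows with NULL are dropped

Fix: Handle NULL separately with IS NULL alongside the inequality

Corrected query:
SELECT id, product, total FROM orders WHERE total != 1759.59 OR total IS NULL

Result:
id | product  | total  
---+----------+--------
1  | Webcam   | 1811.19
2  | Cable    | NULL   
4  | Keyboard | 162.51 
5  | Laptop   | 1879.01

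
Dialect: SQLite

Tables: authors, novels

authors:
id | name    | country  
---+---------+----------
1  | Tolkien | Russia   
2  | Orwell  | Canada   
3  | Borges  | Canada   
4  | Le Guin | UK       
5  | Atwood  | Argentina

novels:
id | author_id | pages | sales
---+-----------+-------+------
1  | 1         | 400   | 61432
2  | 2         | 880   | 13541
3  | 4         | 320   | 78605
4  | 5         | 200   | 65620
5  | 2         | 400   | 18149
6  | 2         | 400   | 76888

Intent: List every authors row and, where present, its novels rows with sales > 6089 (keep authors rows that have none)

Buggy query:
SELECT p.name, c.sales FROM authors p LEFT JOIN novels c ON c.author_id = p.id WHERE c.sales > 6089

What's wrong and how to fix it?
Bug: Filtering c.sales in WHERE discards the NULL rows produced by LEFT JOIN, turning it into an inner join

Fix: Move the right-table condition into the ON clause so unmatched parents are kept

Corrected query:
SELECT p.name, c.sales FROM authors p LEFT JOIN novels c ON c.author_id = p.id AND c.sales > 6089

Result:
name    | sales
--------+------
Tolkien | 61432
Orwell  | 13541
Orwell  | 18149
Orwell  | 76888
Borges  | NULL 
Le Guin | 78605
Atwood  | 65620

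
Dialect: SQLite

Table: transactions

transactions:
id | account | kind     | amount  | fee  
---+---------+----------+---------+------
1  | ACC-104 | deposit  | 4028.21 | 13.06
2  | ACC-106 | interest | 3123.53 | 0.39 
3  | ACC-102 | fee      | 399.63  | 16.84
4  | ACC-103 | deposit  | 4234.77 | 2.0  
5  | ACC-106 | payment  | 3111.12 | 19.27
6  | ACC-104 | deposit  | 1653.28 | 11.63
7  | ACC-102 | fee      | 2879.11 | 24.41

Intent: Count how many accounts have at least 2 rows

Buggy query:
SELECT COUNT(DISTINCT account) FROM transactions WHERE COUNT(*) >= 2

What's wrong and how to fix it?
Bug: COUNT(*) cannot appear in WHERE; the per-group count doesn't exist yet

Fix: Use a subquery that GROUPs and filters with HAVING, then count its rows

Corrected query:
SELECT COUNT(*) FROM (SELECT account FROM transactions GROUP BY account HAVING COUNT(*) >= 2)

Result:
COUNT(*)
--------
3       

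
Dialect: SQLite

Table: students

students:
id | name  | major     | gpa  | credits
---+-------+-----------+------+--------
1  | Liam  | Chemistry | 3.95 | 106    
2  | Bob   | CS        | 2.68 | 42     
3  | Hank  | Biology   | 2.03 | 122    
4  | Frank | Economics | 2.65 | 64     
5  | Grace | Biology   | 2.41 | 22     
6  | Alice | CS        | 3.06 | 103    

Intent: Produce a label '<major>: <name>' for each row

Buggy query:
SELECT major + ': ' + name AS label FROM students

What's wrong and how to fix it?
Bug: '+' is numeric addition; on text columns SQLite converts them to 0 instead of concatenating

Fix: Use the || operator for string concatenation

Corrected query:
SELECT major || ': ' || name AS label FROM students

Result:
label           
----------------
Chemistry: Liam 
CS: Bob         
Biology: Hank   
Economics: Frank
Biology: Grace  
CS: Alice       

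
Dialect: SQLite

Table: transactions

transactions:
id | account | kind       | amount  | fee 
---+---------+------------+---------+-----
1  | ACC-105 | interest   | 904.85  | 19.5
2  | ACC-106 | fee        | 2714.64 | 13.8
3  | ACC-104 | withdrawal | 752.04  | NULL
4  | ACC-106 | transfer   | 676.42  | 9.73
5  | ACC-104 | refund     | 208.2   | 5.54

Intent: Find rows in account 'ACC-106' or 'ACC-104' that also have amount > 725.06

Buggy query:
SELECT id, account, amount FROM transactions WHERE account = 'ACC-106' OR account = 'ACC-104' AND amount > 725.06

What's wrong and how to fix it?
Bug: AND binds tighter than OR, so this parses as account = 'ACC-106' OR (account = 'ACC-104' AND amount > 725.06)

Fix: Group the OR with parentheses (or use IN), then AND the threshold

Corrected query:
SELECT id, account, amount FROM transactions WHERE (account = 'ACC-106' OR account = 'ACC-104') AND amount > 725.06

Result:
id | account | amount 
---+---------+--------
2  | ACC-106 | 2714.64
3  | ACC-104 | 752.04 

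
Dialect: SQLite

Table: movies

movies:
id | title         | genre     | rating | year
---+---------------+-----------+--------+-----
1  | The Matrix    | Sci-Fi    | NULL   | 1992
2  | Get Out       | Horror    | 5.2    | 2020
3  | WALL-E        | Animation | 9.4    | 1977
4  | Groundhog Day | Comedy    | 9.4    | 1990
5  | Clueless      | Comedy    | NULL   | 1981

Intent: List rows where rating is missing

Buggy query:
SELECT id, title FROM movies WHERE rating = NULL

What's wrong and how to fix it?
Bug: '= NULL' is always unknown in SQL three-valued logic, so no rows match

Fix: Use IS NULL to test for NULL

Corrected query:
SELECT id, title FROM movies WHERE rating IS NULL

Result:
id | title     
---+-----------
1  | The Matrix
5  | Clueless  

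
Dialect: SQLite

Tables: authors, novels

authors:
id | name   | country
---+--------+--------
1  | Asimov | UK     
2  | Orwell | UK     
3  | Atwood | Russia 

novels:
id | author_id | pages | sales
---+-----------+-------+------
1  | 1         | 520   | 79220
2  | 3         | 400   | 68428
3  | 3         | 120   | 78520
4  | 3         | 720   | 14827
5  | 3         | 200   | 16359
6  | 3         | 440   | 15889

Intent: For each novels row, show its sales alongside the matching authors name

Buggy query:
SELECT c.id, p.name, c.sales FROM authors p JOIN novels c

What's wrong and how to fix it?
Bug: Missing join condition: each novels row is matched to all authors rows instead of just its own

Fix: Specify the join condition linking the foreign key to the parent id

Corrected query:
SELECT c.id, p.name, c.sales FROM authors p JOIN novels c ON c.author_id = p.id

Result:
id | name   | sales
---+--------+------
1  | Asimov | 79220
2  | Atwood | 68428
3  | Atwood | 78520
4  | Atwood | 14827
5  | Atwood | 16359
6  | Atwood | 15889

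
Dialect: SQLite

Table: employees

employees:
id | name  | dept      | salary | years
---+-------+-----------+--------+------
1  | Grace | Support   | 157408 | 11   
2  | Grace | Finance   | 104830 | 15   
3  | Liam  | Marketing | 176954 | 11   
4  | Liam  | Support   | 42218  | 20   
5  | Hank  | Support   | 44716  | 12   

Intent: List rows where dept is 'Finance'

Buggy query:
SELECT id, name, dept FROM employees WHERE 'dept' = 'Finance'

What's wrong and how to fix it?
Bug: 'dept' in single quotes is a string literal, not the column; the comparison is literal-vs-literal and never true

Fix: Reference the column as dept without single quotes

Corrected query:
SELECT id, name, dept FROM employees WHERE dept = 'Finance'

Result:
id | name  | dept   
---+-------+--------
2  | Grace | Finance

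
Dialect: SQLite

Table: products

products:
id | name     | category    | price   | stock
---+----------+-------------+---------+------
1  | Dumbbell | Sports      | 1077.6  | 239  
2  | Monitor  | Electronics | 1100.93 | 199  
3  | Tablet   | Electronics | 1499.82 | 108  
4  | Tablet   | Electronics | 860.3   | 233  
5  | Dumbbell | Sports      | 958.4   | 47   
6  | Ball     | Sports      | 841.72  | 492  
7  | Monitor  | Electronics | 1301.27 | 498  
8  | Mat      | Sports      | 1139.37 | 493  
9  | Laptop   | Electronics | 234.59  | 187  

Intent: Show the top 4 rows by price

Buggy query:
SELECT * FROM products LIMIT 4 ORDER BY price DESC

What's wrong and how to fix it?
Bug: ORDER BY cannot follow LIMIT; LIMIT is the final clause

Fix: Sort with ORDER BY, then apply LIMIT

Corrected query:
SELECT * FROM products ORDER BY price DESC LIMIT 4

Result:
id | name    | category    | price   | stock
---+---------+-------------+---------+------
3  | Tablet  | Electronics | 1499.82 | 108  
7  | Monitor | Electronics | 1301.27 | 498  
8  | Mat     | Sports      | 1139.37 | 493  
2  | Monitor | Electronics | 1100.93 | 199  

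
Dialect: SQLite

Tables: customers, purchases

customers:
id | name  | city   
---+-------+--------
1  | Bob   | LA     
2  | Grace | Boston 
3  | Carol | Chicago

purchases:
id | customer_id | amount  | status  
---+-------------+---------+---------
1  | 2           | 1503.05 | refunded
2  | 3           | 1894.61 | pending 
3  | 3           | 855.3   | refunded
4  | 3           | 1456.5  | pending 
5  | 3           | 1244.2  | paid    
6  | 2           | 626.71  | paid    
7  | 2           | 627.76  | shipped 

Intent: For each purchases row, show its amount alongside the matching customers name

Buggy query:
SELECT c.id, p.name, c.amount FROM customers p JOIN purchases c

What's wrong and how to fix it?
Bug: JOIN with no ON clause produces a cartesian product; every purchases row pairs with every customers row

Fix: Specify the join condition linking the foreign key to the parent id

Corrected query:
SELECT c.id, p.name, c.amount FROM customers p JOIN purchases c ON c.customer_id = p.id

Result:
id | name  | amount 
---+-------+--------
1  | Grace | 1503.05
2  | Carol | 1894.61
3  | Carol | 855.3  
4  | Carol | 1456.5 
5  | Carol | 1244.2 
6  | Grace | 626.71 
7  | Grace | 627.76 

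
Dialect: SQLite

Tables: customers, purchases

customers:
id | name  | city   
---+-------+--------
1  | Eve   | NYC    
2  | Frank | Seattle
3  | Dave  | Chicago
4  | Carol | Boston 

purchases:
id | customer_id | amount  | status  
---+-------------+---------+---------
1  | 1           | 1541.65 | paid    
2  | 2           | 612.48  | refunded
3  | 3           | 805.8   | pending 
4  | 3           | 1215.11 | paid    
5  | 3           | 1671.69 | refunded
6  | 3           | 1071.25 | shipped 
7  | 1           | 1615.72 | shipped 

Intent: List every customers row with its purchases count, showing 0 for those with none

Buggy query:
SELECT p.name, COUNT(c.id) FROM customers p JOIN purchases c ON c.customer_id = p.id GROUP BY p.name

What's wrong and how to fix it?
Bug: An inner join excludes parents with zero children

Fix: Switch to LEFT JOIN to retain unmatched parent rows

Corrected query:
SELECT p.name, COUNT(c.id) FROM customers p LEFT JOIN purchases c ON c.customer_id = p.id GROUP BY p.name

Result:
name  | COUNT(c.id)
------+------------
Carol | 0          
Dave  | 4          
Eve   | 2          
Frank | 1          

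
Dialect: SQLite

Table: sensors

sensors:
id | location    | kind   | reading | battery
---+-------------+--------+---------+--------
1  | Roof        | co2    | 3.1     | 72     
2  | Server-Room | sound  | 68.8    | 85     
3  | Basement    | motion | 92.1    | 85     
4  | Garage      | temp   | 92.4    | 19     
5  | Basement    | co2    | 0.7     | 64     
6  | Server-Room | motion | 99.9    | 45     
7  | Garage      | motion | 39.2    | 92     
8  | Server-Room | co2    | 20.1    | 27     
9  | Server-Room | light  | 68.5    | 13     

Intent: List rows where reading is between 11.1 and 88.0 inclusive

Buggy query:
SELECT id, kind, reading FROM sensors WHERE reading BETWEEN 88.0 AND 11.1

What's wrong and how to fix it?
Bug: The bounds are reversed; BETWEEN a AND b requires a <= b to match anything

Fix: Swap the bounds so the smaller value comes first

Corrected query:
SELECT id, kind, reading FROM sensors WHERE reading BETWEEN 11.1 AND 88.0

Result:
id | kind   | reading
---+--------+--------
2  | sound  | 68.8   
7  | motion | 39.2   
8  | co2    | 20.1   
9  | light  | 68.5   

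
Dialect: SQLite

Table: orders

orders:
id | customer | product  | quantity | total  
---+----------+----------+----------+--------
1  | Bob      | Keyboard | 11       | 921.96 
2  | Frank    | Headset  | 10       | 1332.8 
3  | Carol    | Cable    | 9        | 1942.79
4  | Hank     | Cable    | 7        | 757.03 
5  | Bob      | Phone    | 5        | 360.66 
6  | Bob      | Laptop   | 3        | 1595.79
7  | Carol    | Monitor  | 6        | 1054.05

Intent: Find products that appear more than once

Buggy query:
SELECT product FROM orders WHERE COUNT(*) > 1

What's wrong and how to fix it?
Bug: WHERE can't reference COUNT(*); aggregates are computed after WHERE

Fix: GROUP BY product, then filter groups with HAVING COUNT(*) > 1

Corrected query:
SELECT product FROM orders GROUP BY product HAVING COUNT(*) > 1

Result:
product
-------
Cable  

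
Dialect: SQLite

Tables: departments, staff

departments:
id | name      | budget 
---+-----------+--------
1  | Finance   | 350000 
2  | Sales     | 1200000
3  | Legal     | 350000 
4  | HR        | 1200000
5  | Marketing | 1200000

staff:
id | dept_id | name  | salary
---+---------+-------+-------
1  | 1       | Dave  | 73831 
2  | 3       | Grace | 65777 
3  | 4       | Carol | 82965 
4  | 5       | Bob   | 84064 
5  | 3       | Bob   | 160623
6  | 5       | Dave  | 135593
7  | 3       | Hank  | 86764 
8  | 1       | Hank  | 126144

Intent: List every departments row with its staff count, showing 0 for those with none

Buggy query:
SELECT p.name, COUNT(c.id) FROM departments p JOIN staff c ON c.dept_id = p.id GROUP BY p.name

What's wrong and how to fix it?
Bug: An inner join excludes parents with zero children

Fix: Use LEFT JOIN so parents without children still appear (COUNT(c.id) gives 0)

Corrected query:
SELECT p.name, COUNT(c.id) FROM departments p LEFT JOIN staff c ON c.dept_id = p.id GROUP BY p.name

Result:
name      | COUNT(c.id)
----------+------------
Finance   | 2          
HR        | 1          
Legal     | 3          
Marketing | 2          
Sales     | 0          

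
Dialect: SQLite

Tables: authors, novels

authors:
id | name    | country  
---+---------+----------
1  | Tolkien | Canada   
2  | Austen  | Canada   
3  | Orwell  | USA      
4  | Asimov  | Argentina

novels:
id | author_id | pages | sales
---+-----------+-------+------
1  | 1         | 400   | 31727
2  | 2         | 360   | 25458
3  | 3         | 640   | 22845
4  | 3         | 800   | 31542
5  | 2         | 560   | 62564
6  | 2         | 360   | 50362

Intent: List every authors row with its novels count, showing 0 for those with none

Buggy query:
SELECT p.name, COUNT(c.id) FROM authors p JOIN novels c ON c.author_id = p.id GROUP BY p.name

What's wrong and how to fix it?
Bug: INNER JOIN drops authors rows that have no matching novels rows

Fix: Use LEFT JOIN so parents without children still appear (COUNT(c.id) gives 0)

Corrected query:
SELECT p.name, COUNT(c.id) FROM authors p LEFT JOIN novels c ON c.author_id = p.id GROUP BY p.name

Result:
name    | COUNT(c.id)
--------+------------
Asimov  | 0          
Austen  | 3          
Orwell  | 2          
Tolkien | 1          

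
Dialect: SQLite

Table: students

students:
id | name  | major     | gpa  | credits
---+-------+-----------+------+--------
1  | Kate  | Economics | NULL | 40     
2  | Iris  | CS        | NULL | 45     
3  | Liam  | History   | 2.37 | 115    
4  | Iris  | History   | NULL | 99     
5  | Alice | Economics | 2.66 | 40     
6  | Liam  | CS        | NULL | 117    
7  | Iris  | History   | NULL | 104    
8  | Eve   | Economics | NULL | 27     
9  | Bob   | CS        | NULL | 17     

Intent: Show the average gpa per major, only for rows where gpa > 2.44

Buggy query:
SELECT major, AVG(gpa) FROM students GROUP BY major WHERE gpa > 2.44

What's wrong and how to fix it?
Bug: Row-level WHERE must come before GROUP BY in the clause order

Fix: Place WHERE between FROM and GROUP BY

Corrected query:
SELECT major, AVG(gpa) FROM students WHERE gpa > 2.44 GROUP BY major

Result:
major     | AVG(gpa)
----------+---------
Economics | 2.66    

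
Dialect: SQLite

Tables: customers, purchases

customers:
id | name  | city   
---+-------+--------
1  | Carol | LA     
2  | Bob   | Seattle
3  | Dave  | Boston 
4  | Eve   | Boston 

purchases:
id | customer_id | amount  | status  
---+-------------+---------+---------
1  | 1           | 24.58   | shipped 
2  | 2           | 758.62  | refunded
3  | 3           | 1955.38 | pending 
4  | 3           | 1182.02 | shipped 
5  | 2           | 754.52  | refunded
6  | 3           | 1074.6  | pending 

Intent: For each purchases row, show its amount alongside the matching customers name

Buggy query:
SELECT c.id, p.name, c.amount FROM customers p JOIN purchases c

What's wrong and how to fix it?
Bug: JOIN with no ON clause produces a cartesian product; every purchases row pairs with every customers row

Fix: Add ON c.customer_id = p.id to the JOIN

Corrected query:
SELECT c.id, p.name, c.amount FROM customers p JOIN purchases c ON c.customer_id = p.id

Result:
id | name  | amount 
---+-------+--------
1  | Carol | 24.58  
2  | Bob   | 758.62 
3  | Dave  | 1955.38
4  | Dave  | 1182.02
5  | Bob   | 754.52 
6  | Dave  | 1074.6 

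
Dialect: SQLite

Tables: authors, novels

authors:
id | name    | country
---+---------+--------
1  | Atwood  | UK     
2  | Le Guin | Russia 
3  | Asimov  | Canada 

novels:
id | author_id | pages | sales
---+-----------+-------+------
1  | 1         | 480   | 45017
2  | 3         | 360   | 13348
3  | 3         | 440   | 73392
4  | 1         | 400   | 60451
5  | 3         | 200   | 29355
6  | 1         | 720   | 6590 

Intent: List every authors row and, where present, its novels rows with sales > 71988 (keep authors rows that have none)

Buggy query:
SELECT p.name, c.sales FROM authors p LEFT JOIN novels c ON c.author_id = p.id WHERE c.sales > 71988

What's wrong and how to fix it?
Bug: Filtering c.sales in WHERE discards the NULL rows produced by LEFT JOIN, turning it into an inner join

Fix: Put 'c.sales > 71988' in the JOIN's ON clause instead of WHERE

Corrected query:
SELECT p.name, c.sales FROM authors p LEFT JOIN novels c ON c.author_id = p.id AND c.sales > 71988

Result:
name    | sales
--------+------
Atwood  | NULL 
Le Guin | NULL 
Asimov  | 73392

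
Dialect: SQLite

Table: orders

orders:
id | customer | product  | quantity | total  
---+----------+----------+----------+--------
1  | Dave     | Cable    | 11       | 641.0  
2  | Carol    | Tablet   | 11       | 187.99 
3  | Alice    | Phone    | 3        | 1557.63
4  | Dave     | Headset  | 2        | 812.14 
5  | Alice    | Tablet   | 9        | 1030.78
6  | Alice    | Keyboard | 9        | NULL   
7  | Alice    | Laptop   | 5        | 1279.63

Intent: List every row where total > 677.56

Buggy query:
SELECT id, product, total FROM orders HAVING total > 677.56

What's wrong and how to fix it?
Bug: HAVING filters the output of aggregation, but this query has no GROUP BY and no aggregate functions, so SQLite rejects it (HAVING clause on a non-aggregate query); the condition here is per row

Fix: Use WHERE for row-level filtering

Corrected query:
SELECT id, product, total FROM orders WHERE total > 677.56

Result:
id | product | total  
---+---------+--------
3  | Phone   | 1557.63
4  | Headset | 812.14 
5  | Tablet  | 1030.78
7  | Laptop  | 1279.63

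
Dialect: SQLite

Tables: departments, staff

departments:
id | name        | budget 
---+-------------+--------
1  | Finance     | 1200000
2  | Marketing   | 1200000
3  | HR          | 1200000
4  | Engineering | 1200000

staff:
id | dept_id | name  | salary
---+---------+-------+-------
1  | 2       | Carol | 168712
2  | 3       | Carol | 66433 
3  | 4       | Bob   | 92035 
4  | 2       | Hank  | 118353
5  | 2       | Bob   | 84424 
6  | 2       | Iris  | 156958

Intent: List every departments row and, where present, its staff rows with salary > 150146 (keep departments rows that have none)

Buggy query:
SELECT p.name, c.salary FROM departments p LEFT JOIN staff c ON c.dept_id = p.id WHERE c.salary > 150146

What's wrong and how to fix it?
Bug: Filtering c.salary in WHERE discards the NULL rows produced by LEFT JOIN, turning it into an inner join

Fix: Put 'c.salary > 150146' in the JOIN's ON clause instead of WHERE

Corrected query:
SELECT p.name, c.salary FROM departments p LEFT JOIN staff c ON c.dept_id = p.id AND c.salary > 150146

Result:
name        | salary
------------+-------
Finance     | NULL  
Marketing   | 156958
Marketing   | 168712
HR          | NULL  
Engineering | NULL  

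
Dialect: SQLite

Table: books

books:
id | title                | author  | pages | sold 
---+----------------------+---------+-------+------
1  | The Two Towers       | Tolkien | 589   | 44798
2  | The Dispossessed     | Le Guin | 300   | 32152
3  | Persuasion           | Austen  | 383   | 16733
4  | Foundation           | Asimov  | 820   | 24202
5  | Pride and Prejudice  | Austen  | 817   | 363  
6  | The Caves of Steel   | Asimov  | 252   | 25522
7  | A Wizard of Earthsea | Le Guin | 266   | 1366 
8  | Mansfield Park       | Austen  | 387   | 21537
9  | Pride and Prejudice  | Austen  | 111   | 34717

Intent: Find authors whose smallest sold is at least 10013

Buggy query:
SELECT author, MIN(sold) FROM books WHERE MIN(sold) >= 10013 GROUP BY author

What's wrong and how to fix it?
Bug: Aggregates like MIN are computed per group after WHERE runs

Fix: Use HAVING for the per-group MIN condition

Corrected query:
SELECT author, MIN(sold) FROM books GROUP BY author HAVING MIN(sold) >= 10013

Result:
author  | MIN(sold)
--------+----------
Asimov  | 24202    
Tolkien | 44798    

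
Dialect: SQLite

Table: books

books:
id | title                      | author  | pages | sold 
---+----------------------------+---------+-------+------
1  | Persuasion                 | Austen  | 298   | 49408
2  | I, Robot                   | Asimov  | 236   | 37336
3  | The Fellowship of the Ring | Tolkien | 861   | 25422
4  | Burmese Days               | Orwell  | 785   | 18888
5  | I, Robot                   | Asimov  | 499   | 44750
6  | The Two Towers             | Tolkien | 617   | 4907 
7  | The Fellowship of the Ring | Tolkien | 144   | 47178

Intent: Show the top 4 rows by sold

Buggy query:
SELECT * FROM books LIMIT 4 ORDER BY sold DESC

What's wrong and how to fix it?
Bug: LIMIT must come after ORDER BY

Fix: Swap the clauses: ORDER BY first, then LIMIT

Corrected query:
SELECT * FROM books ORDER BY sold DESC LIMIT 4

Result:
id | title                      | author  | pages | sold 
---+----------------------------+---------+-------+------
1  | Persuasion                 | Austen  | 298   | 49408
7  | The Fellowship of the Ring | Tolkien | 144   | 47178
5  | I, Robot                   | Asimov  | 499   | 44750
2  | I, Robot                   | Asimov  | 236   | 37336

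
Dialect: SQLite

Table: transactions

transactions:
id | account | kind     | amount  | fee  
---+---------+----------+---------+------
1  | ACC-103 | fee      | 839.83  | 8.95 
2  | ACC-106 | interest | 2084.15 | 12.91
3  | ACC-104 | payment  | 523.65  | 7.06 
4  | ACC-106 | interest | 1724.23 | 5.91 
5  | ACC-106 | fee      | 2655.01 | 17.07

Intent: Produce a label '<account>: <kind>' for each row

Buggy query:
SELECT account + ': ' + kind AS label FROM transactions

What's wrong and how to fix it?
Bug: '+' is numeric addition; on text columns SQLite converts them to 0 instead of concatenating

Fix: Use the || operator for string concatenation

Corrected query:
SELECT account || ': ' || kind AS label FROM transactions

Result:
label            
-----------------
ACC-103: fee     
ACC-106: interest
ACC-104: payment 
ACC-106: interest
ACC-106: fee     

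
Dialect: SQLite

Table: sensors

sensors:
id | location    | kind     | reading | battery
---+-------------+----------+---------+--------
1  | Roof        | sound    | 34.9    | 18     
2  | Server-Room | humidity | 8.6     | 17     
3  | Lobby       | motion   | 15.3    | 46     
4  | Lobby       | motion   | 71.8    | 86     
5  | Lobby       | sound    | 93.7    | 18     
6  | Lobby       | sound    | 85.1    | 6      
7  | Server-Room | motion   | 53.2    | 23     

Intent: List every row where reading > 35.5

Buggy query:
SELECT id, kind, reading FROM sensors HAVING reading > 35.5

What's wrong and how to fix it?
Bug: This is a non-aggregate query (no GROUP BY, no aggregates), so in SQLite the HAVING clause is invalid here; a row-level condition belongs in WHERE

Fix: Use WHERE for row-level filtering

Corrected query:
SELECT id, kind, reading FROM sensors WHERE reading > 35.5

Result:
id | kind   | reading
---+--------+--------
4  | motion | 71.8   
5  | sound  | 93.7   
6  | sound  | 85.1   
7  | motion | 53.2   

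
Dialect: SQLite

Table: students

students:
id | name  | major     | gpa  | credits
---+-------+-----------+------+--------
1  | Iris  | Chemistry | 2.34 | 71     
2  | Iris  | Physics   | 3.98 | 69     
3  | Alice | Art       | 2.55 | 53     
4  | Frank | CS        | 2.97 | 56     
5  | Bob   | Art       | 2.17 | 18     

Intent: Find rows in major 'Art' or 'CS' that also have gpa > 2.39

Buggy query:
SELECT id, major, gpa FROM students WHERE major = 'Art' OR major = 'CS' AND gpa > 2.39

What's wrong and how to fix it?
Bug: AND binds tighter than OR, so this parses as major = 'Art' OR (major = 'CS' AND gpa > 2.39)

Fix: Group the OR with parentheses (or use IN), then AND the threshold

Corrected query:
SELECT id, major, gpa FROM students WHERE (major = 'Art' OR major = 'CS') AND gpa > 2.39

Result:
id | major | gpa 
---+-------+-----
3  | Art   | 2.55
4  | CS    | 2.97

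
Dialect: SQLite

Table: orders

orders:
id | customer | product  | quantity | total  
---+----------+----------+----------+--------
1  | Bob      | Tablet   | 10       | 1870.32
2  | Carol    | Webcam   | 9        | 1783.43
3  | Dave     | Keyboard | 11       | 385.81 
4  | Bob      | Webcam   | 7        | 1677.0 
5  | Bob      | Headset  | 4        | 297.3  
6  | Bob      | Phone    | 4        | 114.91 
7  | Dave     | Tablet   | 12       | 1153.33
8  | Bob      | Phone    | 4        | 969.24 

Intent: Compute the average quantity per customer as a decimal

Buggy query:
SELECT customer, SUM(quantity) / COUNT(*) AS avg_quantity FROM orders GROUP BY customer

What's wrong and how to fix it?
Bug: Both operands are integers, so '/' performs integer division and truncates

Fix: Multiply by 1.0 (or CAST to REAL) to force floating-point division

Corrected query:
SELECT customer, SUM(quantity) * 1.0 / COUNT(*) AS avg_quantity FROM orders GROUP BY customer

Result:
customer | avg_quantity
---------+-------------
Bob      | 5.8         
Carol    | 9           
Dave     | 11.5        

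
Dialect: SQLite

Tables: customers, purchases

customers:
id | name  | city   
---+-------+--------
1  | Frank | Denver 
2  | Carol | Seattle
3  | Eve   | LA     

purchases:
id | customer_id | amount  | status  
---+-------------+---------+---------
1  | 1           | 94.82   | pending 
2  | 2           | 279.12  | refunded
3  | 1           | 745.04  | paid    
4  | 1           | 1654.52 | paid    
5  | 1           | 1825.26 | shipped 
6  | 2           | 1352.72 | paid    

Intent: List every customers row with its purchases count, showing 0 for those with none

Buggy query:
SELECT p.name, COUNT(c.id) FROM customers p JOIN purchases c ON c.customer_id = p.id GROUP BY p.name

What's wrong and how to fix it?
Bug: An inner join excludes parents with zero children

Fix: Use LEFT JOIN so parents without children still appear (COUNT(c.id) gives 0)

Corrected query:
SELECT p.name, COUNT(c.id) FROM customers p LEFT JOIN purchases c ON c.customer_id = p.id GROUP BY p.name

Result:
name  | COUNT(c.id)
------+------------
Carol | 2          
Eve   | 0          
Frank | 4          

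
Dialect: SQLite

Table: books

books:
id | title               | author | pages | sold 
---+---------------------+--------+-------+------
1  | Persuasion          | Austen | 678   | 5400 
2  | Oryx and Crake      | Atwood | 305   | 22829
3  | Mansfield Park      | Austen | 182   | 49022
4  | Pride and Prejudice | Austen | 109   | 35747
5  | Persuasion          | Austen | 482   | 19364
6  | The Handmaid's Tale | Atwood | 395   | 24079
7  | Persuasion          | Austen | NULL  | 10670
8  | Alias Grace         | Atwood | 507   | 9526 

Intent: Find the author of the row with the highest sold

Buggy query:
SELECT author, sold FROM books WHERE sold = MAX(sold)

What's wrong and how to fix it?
Bug: MAX(sold) is an aggregate and cannot be used directly in WHERE

Fix: Use a subquery: WHERE sold = (SELECT MAX(sold) FROM books)

Corrected query:
SELECT author, sold FROM books WHERE sold = (SELECT MAX(sold) FROM books)

Result:
author | sold 
-------+------
Austen | 49022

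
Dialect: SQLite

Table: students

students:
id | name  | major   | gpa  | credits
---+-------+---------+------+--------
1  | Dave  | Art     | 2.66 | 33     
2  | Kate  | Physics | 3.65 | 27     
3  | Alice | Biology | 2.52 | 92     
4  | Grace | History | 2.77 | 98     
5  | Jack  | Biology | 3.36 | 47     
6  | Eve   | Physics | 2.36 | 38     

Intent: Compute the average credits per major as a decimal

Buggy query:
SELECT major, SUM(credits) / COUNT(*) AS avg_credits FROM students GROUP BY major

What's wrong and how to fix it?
Bug: Both operands are integers, so '/' performs integer division and truncates

Fix: Cast one side to REAL so the division keeps the fractional part

Corrected query:
SELECT major, SUM(credits) * 1.0 / COUNT(*) AS avg_credits FROM students GROUP BY major

Result:
major   | avg_credits
--------+------------
Art     | 33         
Biology | 69.5       
History | 98         
Physics | 32.5       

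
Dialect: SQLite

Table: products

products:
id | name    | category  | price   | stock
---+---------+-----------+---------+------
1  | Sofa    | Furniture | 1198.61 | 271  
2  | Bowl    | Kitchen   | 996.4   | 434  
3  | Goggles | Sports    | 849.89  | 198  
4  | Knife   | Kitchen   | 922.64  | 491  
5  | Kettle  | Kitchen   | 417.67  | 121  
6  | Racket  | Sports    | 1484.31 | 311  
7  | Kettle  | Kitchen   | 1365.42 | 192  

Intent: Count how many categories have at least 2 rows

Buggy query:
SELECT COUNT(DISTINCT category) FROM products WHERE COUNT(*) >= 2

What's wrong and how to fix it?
Bug: COUNT(*) cannot appear in WHERE; the per-group count doesn't exist yet

Fix: Use a subquery that GROUPs and filters with HAVING, then count its rows

Corrected query:
SELECT COUNT(*) FROM (SELECT category FROM products GROUP BY category HAVING COUNT(*) >= 2)

Result:
COUNT(*)
--------
2       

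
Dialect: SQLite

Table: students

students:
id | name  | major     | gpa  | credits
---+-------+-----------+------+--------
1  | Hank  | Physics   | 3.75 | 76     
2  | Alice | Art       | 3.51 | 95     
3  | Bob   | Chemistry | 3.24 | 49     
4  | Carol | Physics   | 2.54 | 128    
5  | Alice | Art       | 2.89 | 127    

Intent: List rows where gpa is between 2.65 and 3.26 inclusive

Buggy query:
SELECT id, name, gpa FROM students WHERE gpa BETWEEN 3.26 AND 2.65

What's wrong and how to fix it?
Bug: BETWEEN expects the lower bound first; with 3.26 AND 2.65 the range is empty

Fix: Write BETWEEN 2.65 AND 3.26

Corrected query:
SELECT id, name, gpa FROM students WHERE gpa BETWEEN 2.65 AND 3.26

Result:
id | name  | gpa 
---+-------+-----
3  | Bob   | 3.24
5  | Alice | 2.89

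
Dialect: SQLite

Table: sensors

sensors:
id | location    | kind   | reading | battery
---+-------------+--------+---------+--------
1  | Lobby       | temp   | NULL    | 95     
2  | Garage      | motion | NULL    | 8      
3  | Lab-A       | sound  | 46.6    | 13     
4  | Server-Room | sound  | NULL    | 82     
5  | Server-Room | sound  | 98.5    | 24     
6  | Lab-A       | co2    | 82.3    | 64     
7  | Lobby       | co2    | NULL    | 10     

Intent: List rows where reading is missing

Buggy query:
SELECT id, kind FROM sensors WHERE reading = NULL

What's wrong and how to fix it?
Bug: '= NULL' is always unknown in SQL three-valued logic, so no rows match

Fix: Use IS NULL to test for NULL

Corrected query:
SELECT id, kind FROM sensors WHERE reading IS NULL

Result:
id | kind  
---+-------
1  | temp  
2  | motion
4  | sound 
7  | co2   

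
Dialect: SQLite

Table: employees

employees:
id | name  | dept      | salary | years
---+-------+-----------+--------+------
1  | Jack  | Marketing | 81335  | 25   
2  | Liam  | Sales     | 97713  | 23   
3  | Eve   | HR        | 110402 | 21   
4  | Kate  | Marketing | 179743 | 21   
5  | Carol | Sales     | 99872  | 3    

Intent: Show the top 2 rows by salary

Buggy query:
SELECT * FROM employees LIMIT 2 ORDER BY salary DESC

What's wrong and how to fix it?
Bug: LIMIT must come after ORDER BY

Fix: Swap the clauses: ORDER BY first, then LIMIT

Corrected query:
SELECT * FROM employees ORDER BY salary DESC LIMIT 2

Result:
id | name | dept      | salary | years
---+------+-----------+--------+------
4  | Kate | Marketing | 179743 | 21   
3  | Eve  | HR        | 110402 | 21   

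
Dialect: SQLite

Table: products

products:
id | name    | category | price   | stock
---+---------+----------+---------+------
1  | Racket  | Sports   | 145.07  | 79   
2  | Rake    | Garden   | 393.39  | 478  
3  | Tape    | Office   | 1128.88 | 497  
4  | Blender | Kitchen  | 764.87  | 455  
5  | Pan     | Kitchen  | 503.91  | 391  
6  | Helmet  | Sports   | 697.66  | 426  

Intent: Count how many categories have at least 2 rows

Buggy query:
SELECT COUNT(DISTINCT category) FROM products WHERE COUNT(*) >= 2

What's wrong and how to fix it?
Bug: COUNT(*) cannot appear in WHERE; the per-group count doesn't exist yet

Fix: Group first with HAVING COUNT(*) >= 2, then COUNT the resulting groups

Corrected query:
SELECT COUNT(*) FROM (SELECT category FROM products GROUP BY category HAVING COUNT(*) >= 2)

Result:
COUNT(*)
--------
2       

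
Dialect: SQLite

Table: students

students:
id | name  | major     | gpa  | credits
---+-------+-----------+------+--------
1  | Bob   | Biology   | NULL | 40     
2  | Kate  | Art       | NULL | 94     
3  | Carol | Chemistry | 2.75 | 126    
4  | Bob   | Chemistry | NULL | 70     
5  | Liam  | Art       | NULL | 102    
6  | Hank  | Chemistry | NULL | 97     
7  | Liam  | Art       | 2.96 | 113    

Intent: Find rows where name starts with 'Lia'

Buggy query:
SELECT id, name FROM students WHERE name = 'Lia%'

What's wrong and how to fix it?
Bug: '=' compares the literal string including the % character; pattern matching needs LIKE

Fix: Replace '=' with LIKE so 'Lia%' is treated as a pattern

Corrected query:
SELECT id, name FROM students WHERE name LIKE 'Lia%'

Result:
id | name
---+-----
5  | Liam
7  | Liam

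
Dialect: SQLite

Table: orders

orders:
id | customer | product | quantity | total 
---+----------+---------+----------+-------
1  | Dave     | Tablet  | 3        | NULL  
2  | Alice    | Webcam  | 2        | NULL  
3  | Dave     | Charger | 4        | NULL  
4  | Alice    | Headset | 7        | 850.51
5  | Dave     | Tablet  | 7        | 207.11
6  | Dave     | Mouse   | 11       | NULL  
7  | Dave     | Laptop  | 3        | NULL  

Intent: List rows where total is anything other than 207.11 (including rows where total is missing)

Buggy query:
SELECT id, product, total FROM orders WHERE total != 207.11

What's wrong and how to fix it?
Bug: Inequality against NULL is unknown, not true; rows with NULL are dropped

Fix: Handle NULL separately with IS NULL alongside the inequality

Corrected query:
SELECT id, product, total FROM orders WHERE total != 207.11 OR total IS NULL

Result:
id | product | total 
---+---------+-------
1  | Tablet  | NULL  
2  | Webcam  | NULL  
3  | Charger | NULL  
4  | Headset | 850.51
6  | Mouse   | NULL  
7  | Laptop  | NULL  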